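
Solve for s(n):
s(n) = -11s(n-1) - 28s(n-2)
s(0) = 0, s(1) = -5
Characteristic equation: x² + 11x + 28 = 0, which factors as (x - (-7))(x - (-4)) = 0.
Roots r₁ = -7, r₂ = -4 (distinct).
General solution: s(n) = A·(-7)^n + B·(-4)^n.
From s(0) = 0: A + B = 0.
From s(1) = -5: -7A - 4B = -5.
Solving: A = \frac{5}{3}, B = - \frac{5}{3}.
So s(n) = - \frac{5 \left(-4\right)^{n}}{3} + \frac{5 \left(-7\right)^{n}}{3}.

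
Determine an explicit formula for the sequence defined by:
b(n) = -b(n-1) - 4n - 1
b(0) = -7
First-order linear with linear forcing.
Homogeneous solution: b_h(n) = A·(-1)^n.
Try particular b_p(n) = pn + q. Substituting:
  pn + q = -(p(n-1) + q) - 4n - 1.
Matching the n-coefficient: p = -p - 4 ⇒ p = -2.
Matching constants: q = p - q - 1 ⇒ q = - \frac{3}{2}.
General: b(n) = A·(-1)^n - 2 n - \frac{3}{2}.
Apply b(0) = -7: A - \frac{3}{2} = -7 ⇒ A = - \frac{11}{2}.
So b(n) = - \frac{11 \left(-1\right)^{n}}{2} - 2 n - \frac{3}{2}.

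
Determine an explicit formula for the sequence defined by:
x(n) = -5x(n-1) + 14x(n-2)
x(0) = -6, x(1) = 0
Characteristic equation: x² + 5x - 14 = 0, which factors as (x - (-7))(x - (2)) = 0.
Roots r₁ = -7, r₂ = 2 (distinct).
General solution: x(n) = A·(-7)^n + B·(2)^n.
From x(0) = -6: A + B = -6.
From x(1) = 0: -7A + 2B = 0.
Solving: A = - \frac{4}{3}, B = - \frac{14}{3}.
So x(n) = - \frac{4 \left(-7\right)^{n}}{3} - \frac{14 \cdot 2^{n}}{3}.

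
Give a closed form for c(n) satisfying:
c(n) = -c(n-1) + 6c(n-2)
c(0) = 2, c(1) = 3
Characteristic equation: x² + x - 6 = 0, which factors as (x - (2))(x - (-3)) = 0.
Roots r₁ = 2, r₂ = -3 (distinct).
General solution: c(n) = A·(2)^n + B·(-3)^n.
From c(0) = 2: A + B = 2.
From c(1) = 3: 2A - 3B = 3.
Solving: A = \frac{9}{5}, B = \frac{1}{5}.
So c(n) = \frac{\left(-3\right)^{n}}{5} + \frac{9 \cdot 2^{n}}{5}.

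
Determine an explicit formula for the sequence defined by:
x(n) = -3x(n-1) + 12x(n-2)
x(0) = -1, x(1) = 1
Characteristic equation: x² + 3x - 12 = 0.
Discriminant Δ = (-3)² + 4·(12) = 57.
Roots r₁,₂ = (-3 ± √57)/2, so r₁ = - \frac{3}{2} + \frac{\sqrt{57}}{2}, r₂ = - \frac{\sqrt{57}}{2} - \frac{3}{2}.
General solution: x(n) = A·r₁^n + B·r₂^n.
From the initial conditions, A + B = -1 and r₁A + r₂B = 1.
Since r₁ - r₂ = √57: A = (1 - (-1)r₂)/√57 = - \frac{1}{2} - \frac{\sqrt{57}}{114}, and B = -1 - A = - \frac{1}{2} + \frac{\sqrt{57}}{114}.
So x(n) = \left(- \frac{1}{2} - \frac{\sqrt{57}}{114}\right)\left(- \frac{3}{2} + \frac{\sqrt{57}}{2}\right)^n + \left(- \frac{1}{2} + \frac{\sqrt{57}}{114}\right)\left(- \frac{\sqrt{57}}{2} - \frac{3}{2}\right)^n.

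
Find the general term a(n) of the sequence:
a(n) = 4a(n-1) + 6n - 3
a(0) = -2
First-order linear with linear forcing.
Homogeneous solution: a_h(n) = A·(4)^n.
Try particular a_p(n) = pn + q. Substituting:
  pn + q = 4(p(n-1) + q) + 6n - 3.
Matching the n-coefficient: p = 4p + 6 ⇒ p = -2.
Matching constants: q = -4p + 4q - 3 ⇒ q = - \frac{5}{3}.
General: a(n) = A·(4)^n - 2 n - \frac{5}{3}.
Apply a(0) = -2: A - \frac{5}{3} = -2 ⇒ A = - \frac{1}{3}.
So a(n) = - \frac{4^{n}}{3} - 2 n - \frac{5}{3}.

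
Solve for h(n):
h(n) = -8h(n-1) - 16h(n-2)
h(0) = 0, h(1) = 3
Characteristic equation: x² + 8x + 16 = 0, which is (x - (-4))².
Repeated root r = -4.
General solution: h(n) = (A + Bn)·(-4)^n.
From h(0) = 0: A = 0.
From h(1) = 3: (A + B)·(-4) = 3 ⇒ B = - \frac{3}{4}.
So h(n) = \left(- \frac{3 n}{4}\right) \cdot (-4)^n.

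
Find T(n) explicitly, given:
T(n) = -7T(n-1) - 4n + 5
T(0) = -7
First-order linear with linear forcing.
Homogeneous solution: T_h(n) = A·(-7)^n.
Try particular T_p(n) = pn + q. Substituting:
  pn + q = -7(p(n-1) + q) - 4n + 5.
Matching the n-coefficient: p = -7p - 4 ⇒ p = - \frac{1}{2}.
Matching constants: q = 7p - 7q + 5 ⇒ q = \frac{3}{16}.
General: T(n) = A·(-7)^n - \frac{n}{2} + \frac{3}{16}.
Apply T(0) = -7: A + \frac{3}{16} = -7 ⇒ A = - \frac{115}{16}.
So T(n) = - \frac{115 \left(-7\right)^{n}}{16} - \frac{n}{2} + \frac{3}{16}.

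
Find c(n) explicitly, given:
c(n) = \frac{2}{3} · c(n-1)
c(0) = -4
Pure geometric recurrence with ratio \frac{2}{3}.
By induction c(n) = c(0) · (\frac{2}{3})^n = - 4 \left(\frac{2}{3}\right)^{n}.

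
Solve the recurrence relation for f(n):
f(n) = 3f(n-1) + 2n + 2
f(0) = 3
First-order linear with linear forcing.
Homogeneous solution: f_h(n) = A·(3)^n.
Try particular f_p(n) = pn + q. Substituting:
  pn + q = 3(p(n-1) + q) + 2n + 2.
Matching the n-coefficient: p = 3p + 2 ⇒ p = -1.
Matching constants: q = -3p + 3q + 2 ⇒ q = - \frac{5}{2}.
General: f(n) = A·(3)^n - n - \frac{5}{2}.
Apply f(0) = 3: A - \frac{5}{2} = 3 ⇒ A = \frac{11}{2}.
So f(n) = \frac{11 \cdot 3^{n}}{2} - n - \frac{5}{2}.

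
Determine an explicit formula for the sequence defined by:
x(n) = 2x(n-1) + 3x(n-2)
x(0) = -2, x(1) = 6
Characteristic equation: x² - 2x - 3 = 0, which factors as (x - (-1))(x - (3)) = 0.
Roots r₁ = -1, r₂ = 3 (distinct).
General solution: x(n) = A·(-1)^n + B·(3)^n.
From x(0) = -2: A + B = -2.
From x(1) = 6: -A + 3B = 6.
Solving: A = -3, B = 1.
So x(n) = - 3 \left(-1\right)^{n} + 3^{n}.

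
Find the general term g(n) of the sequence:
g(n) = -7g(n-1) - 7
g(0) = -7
First-order linear non-homogeneous.
Homogeneous solution: g_h(n) = A·(-7)^n.
Try constant particular solution g_p = K: K = -7K - 7 ⇒ K = - \frac{7}{8}.
General: g(n) = A·(-7)^n - \frac{7}{8}.
Apply g(0) = -7: A - \frac{7}{8} = -7 ⇒ A = - \frac{49}{8}.
So g(n) = - \frac{49 \left(-7\right)^{n}}{8} - \frac{7}{8}.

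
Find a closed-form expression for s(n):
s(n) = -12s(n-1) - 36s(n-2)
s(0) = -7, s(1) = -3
Characteristic equation: x² + 12x + 36 = 0, which is (x - (-6))².
Repeated root r = -6.
General solution: s(n) = (A + Bn)·(-6)^n.
From s(0) = -7: A = -7.
From s(1) = -3: (A + B)·(-6) = -3 ⇒ B = \frac{15}{2}.
So s(n) = \left(\frac{15 n}{2} - 7\right) \cdot (-6)^n.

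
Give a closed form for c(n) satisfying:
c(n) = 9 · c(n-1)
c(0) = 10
Pure geometric recurrence with ratio 9.
By induction c(n) = c(0) · (9)^n = 10 \cdot 9^{n}.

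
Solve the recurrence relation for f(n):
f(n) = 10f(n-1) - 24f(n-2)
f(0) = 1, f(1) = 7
Characteristic equation: x² - 10x + 24 = 0, which factors as (x - (4))(x - (6)) = 0.
Roots r₁ = 4, r₂ = 6 (distinct).
General solution: f(n) = A·(4)^n + B·(6)^n.
From f(0) = 1: A + B = 1.
From f(1) = 7: 4A + 6B = 7.
Solving: A = - \frac{1}{2}, B = \frac{3}{2}.
So f(n) = - \frac{4^{n}}{2} + \frac{3 \cdot 6^{n}}{2}.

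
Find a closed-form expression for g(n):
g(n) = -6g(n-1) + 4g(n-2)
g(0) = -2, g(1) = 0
Characteristic equation: x² + 6x - 4 = 0.
Discriminant Δ = (-6)² + 4·(4) = 52.
Roots r₁,₂ = (-6 ± √52)/2, so r₁ = -3 + \sqrt{13}, r₂ = - \sqrt{13} - 3.
General solution: g(n) = A·r₁^n + B·r₂^n.
From the initial conditions, A + B = -2 and r₁A + r₂B = 0.
Since r₁ - r₂ = √52: A = (0 - (-2)r₂)/√52 = -1 - \frac{3 \sqrt{13}}{13}, and B = -2 - A = -1 + \frac{3 \sqrt{13}}{13}.
So g(n) = \left(-1 - \frac{3 \sqrt{13}}{13}\right)\left(-3 + \sqrt{13}\right)^n + \left(-1 + \frac{3 \sqrt{13}}{13}\right)\left(- \sqrt{13} - 3\right)^n.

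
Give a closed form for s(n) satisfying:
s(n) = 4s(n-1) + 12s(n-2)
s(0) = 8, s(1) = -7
Characteristic equation: x² - 4x - 12 = 0, which factors as (x - (6))(x - (-2)) = 0.
Roots r₁ = 6, r₂ = -2 (distinct).
General solution: s(n) = A·(6)^n + B·(-2)^n.
From s(0) = 8: A + B = 8.
From s(1) = -7: 6A - 2B = -7.
Solving: A = \frac{9}{8}, B = \frac{55}{8}.
So s(n) = \frac{55 \left(-2\right)^{n}}{8} + \frac{9 \cdot 6^{n}}{8}.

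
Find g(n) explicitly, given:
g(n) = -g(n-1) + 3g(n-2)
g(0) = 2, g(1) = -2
Characteristic equation: x² + x - 3 = 0.
Discriminant Δ = (-1)² + 4·(3) = 13.
Roots r₁,₂ = (-1 ± √13)/2, so r₁ = - \frac{1}{2} + \frac{\sqrt{13}}{2}, r₂ = - \frac{\sqrt{13}}{2} - \frac{1}{2}.
General solution: g(n) = A·r₁^n + B·r₂^n.
From the initial conditions, A + B = 2 and r₁A + r₂B = -2.
Since r₁ - r₂ = √13: A = (-2 - (2)r₂)/√13 = 1 - \frac{\sqrt{13}}{13}, and B = 2 - A = \frac{\sqrt{13}}{13} + 1.
So g(n) = \left(1 - \frac{\sqrt{13}}{13}\right)\left(- \frac{1}{2} + \frac{\sqrt{13}}{2}\right)^n + \left(\frac{\sqrt{13}}{13} + 1\right)\left(- \frac{\sqrt{13}}{2} - \frac{1}{2}\right)^n.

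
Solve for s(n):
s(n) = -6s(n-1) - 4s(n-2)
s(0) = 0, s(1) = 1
Characteristic equation: x² + 6x + 4 = 0.
Discriminant Δ = (-6)² + 4·(-4) = 20.
Roots r₁,₂ = (-6 ± √20)/2, so r₁ = -3 + \sqrt{5}, r₂ = -3 - \sqrt{5}.
General solution: s(n) = A·r₁^n + B·r₂^n.
From the initial conditions, A + B = 0 and r₁A + r₂B = 1.
Since r₁ - r₂ = √20: A = (1 - (0)r₂)/√20 = \frac{\sqrt{5}}{10}, and B = 0 - A = - \frac{\sqrt{5}}{10}.
So s(n) = \left(\frac{\sqrt{5}}{10}\right)\left(-3 + \sqrt{5}\right)^n + \left(- \frac{\sqrt{5}}{10}\right)\left(-3 - \sqrt{5}\right)^n.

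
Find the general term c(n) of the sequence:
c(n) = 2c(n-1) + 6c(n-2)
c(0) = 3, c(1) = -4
Characteristic equation: x² - 2x - 6 = 0.
Discriminant Δ = (2)² + 4·(6) = 28.
Roots r₁,₂ = (2 ± √28)/2, so r₁ = 1 + \sqrt{7}, r₂ = 1 - \sqrt{7}.
General solution: c(n) = A·r₁^n + B·r₂^n.
From the initial conditions, A + B = 3 and r₁A + r₂B = -4.
Since r₁ - r₂ = √28: A = (-4 - (3)r₂)/√28 = \frac{3}{2} - \frac{\sqrt{7}}{2}, and B = 3 - A = \frac{\sqrt{7}}{2} + \frac{3}{2}.
So c(n) = \left(\frac{3}{2} - \frac{\sqrt{7}}{2}\right)\left(1 + \sqrt{7}\right)^n + \left(\frac{\sqrt{7}}{2} + \frac{3}{2}\right)\left(1 - \sqrt{7}\right)^n.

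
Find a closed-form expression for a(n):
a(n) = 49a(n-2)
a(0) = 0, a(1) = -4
Characteristic equation: x² - 49 = 0, which factors as (x - (7))(x - (-7)) = 0.
Roots r₁ = 7, r₂ = -7 (distinct).
General solution: a(n) = A·(7)^n + B·(-7)^n.
From a(0) = 0: A + B = 0.
From a(1) = -4: 7A - 7B = -4.
Solving: A = - \frac{2}{7}, B = \frac{2}{7}.
So a(n) = \frac{2 \left(-7\right)^{n}}{7} - \frac{2 \cdot 7^{n}}{7}.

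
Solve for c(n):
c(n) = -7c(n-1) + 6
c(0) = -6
First-order linear non-homogeneous.
Homogeneous solution: c_h(n) = A·(-7)^n.
Try constant particular solution c_p = K: K = -7K + 6 ⇒ K = \frac{3}{4}.
General: c(n) = A·(-7)^n + \frac{3}{4}.
Apply c(0) = -6: A + \frac{3}{4} = -6 ⇒ A = - \frac{27}{4}.
So c(n) = \frac{3}{4} - \frac{27 \left(-7\right)^{n}}{4}.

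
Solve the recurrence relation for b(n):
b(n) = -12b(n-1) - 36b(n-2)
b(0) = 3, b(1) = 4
Characteristic equation: x² + 12x + 36 = 0, which is (x - (-6))².
Repeated root r = -6.
General solution: b(n) = (A + Bn)·(-6)^n.
From b(0) = 3: A = 3.
From b(1) = 4: (A + B)·(-6) = 4 ⇒ B = - \frac{11}{3}.
So b(n) = \left(3 - \frac{11 n}{3}\right) \cdot (-6)^n.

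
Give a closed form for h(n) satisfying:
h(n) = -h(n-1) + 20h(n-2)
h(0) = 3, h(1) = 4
Characteristic equation: x² + x - 20 = 0, which factors as (x - (-5))(x - (4)) = 0.
Roots r₁ = -5, r₂ = 4 (distinct).
General solution: h(n) = A·(-5)^n + B·(4)^n.
From h(0) = 3: A + B = 3.
From h(1) = 4: -5A + 4B = 4.
Solving: A = \frac{8}{9}, B = \frac{19}{9}.
So h(n) = \frac{8 \left(-5\right)^{n}}{9} + \frac{19 \cdot 4^{n}}{9}.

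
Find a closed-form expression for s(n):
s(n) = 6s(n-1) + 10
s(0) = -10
First-order linear non-homogeneous.
Homogeneous solution: s_h(n) = A·(6)^n.
Try constant particular solution s_p = K: K = 6K + 10 ⇒ K = -2.
General: s(n) = A·(6)^n - 2.
Apply s(0) = -10: A - 2 = -10 ⇒ A = -8.
So s(n) = - 8 \cdot 6^{n} - 2.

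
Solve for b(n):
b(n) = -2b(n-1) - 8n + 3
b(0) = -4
First-order linear with linear forcing.
Homogeneous solution: b_h(n) = A·(-2)^n.
Try particular b_p(n) = pn + q. Substituting:
  pn + q = -2(p(n-1) + q) - 8n + 3.
Matching the n-coefficient: p = -2p - 8 ⇒ p = - \frac{8}{3}.
Matching constants: q = 2p - 2q + 3 ⇒ q = - \frac{7}{9}.
General: b(n) = A·(-2)^n - \frac{8 n}{3} - \frac{7}{9}.
Apply b(0) = -4: A - \frac{7}{9} = -4 ⇒ A = - \frac{29}{9}.
So b(n) = - \frac{29 \left(-2\right)^{n}}{9} - \frac{8 n}{3} - \frac{7}{9}.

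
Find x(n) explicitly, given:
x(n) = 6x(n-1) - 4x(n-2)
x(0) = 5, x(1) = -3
Characteristic equation: x² - 6x + 4 = 0.
Discriminant Δ = (6)² + 4·(-4) = 20.
Roots r₁,₂ = (6 ± √20)/2, so r₁ = \sqrt{5} + 3, r₂ = 3 - \sqrt{5}.
General solution: x(n) = A·r₁^n + B·r₂^n.
From the initial conditions, A + B = 5 and r₁A + r₂B = -3.
Since r₁ - r₂ = √20: A = (-3 - (5)r₂)/√20 = \frac{5}{2} - \frac{9 \sqrt{5}}{5}, and B = 5 - A = \frac{5}{2} + \frac{9 \sqrt{5}}{5}.
So x(n) = \left(\frac{5}{2} - \frac{9 \sqrt{5}}{5}\right)\left(\sqrt{5} + 3\right)^n + \left(\frac{5}{2} + \frac{9 \sqrt{5}}{5}\right)\left(3 - \sqrt{5}\right)^n.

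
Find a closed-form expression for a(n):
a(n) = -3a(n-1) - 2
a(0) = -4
First-order linear non-homogeneous.
Homogeneous solution: a_h(n) = A·(-3)^n.
Try constant particular solution a_p = K: K = -3K - 2 ⇒ K = - \frac{1}{2}.
General: a(n) = A·(-3)^n - \frac{1}{2}.
Apply a(0) = -4: A - \frac{1}{2} = -4 ⇒ A = - \frac{7}{2}.
So a(n) = - \frac{7 \left(-3\right)^{n}}{2} - \frac{1}{2}.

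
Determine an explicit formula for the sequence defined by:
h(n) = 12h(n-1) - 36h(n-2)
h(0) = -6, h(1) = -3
Characteristic equation: x² - 12x + 36 = 0, which is (x - (6))².
Repeated root r = 6.
General solution: h(n) = (A + Bn)·(6)^n.
From h(0) = -6: A = -6.
From h(1) = -3: (A + B)·(6) = -3 ⇒ B = \frac{11}{2}.
So h(n) = \left(\frac{11 n}{2} - 6\right) \cdot (6)^n.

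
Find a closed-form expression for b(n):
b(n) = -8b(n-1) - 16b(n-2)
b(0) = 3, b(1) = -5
Characteristic equation: x² + 8x + 16 = 0, which is (x - (-4))².
Repeated root r = -4.
General solution: b(n) = (A + Bn)·(-4)^n.
From b(0) = 3: A = 3.
From b(1) = -5: (A + B)·(-4) = -5 ⇒ B = - \frac{7}{4}.
So b(n) = \left(3 - \frac{7 n}{4}\right) \cdot (-4)^n.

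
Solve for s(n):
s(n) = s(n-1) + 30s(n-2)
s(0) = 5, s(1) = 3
Characteristic equation: x² - x - 30 = 0, which factors as (x - (-5))(x - (6)) = 0.
Roots r₁ = -5, r₂ = 6 (distinct).
General solution: s(n) = A·(-5)^n + B·(6)^n.
From s(0) = 5: A + B = 5.
From s(1) = 3: -5A + 6B = 3.
Solving: A = \frac{27}{11}, B = \frac{28}{11}.
So s(n) = \frac{27 \left(-5\right)^{n}}{11} + \frac{28 \cdot 6^{n}}{11}.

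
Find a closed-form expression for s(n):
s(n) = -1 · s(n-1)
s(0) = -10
Pure geometric recurrence with ratio -1.
By induction s(n) = s(0) · (-1)^n = - 10 \left(-1\right)^{n}.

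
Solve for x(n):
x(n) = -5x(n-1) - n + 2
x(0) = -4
First-order linear with linear forcing.
Homogeneous solution: x_h(n) = A·(-5)^n.
Try particular x_p(n) = pn + q. Substituting:
  pn + q = -5(p(n-1) + q) - n + 2.
Matching the n-coefficient: p = -5p - 1 ⇒ p = - \frac{1}{6}.
Matching constants: q = 5p - 5q + 2 ⇒ q = \frac{7}{36}.
General: x(n) = A·(-5)^n - \frac{n}{6} + \frac{7}{36}.
Apply x(0) = -4: A + \frac{7}{36} = -4 ⇒ A = - \frac{151}{36}.
So x(n) = - \frac{151 \left(-5\right)^{n}}{36} - \frac{n}{6} + \frac{7}{36}.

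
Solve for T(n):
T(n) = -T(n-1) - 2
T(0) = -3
First-order linear non-homogeneous.
Homogeneous solution: T_h(n) = A·(-1)^n.
Try constant particular solution T_p = K: K = -K - 2 ⇒ K = -1.
General: T(n) = A·(-1)^n - 1.
Apply T(0) = -3: A - 1 = -3 ⇒ A = -2.
So T(n) = - 2 \left(-1\right)^{n} - 1.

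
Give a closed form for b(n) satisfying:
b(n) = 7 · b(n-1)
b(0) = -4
Pure geometric recurrence with ratio 7.
By induction b(n) = b(0) · (7)^n = - 4 \cdot 7^{n}.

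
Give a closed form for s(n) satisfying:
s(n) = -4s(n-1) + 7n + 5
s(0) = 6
First-order linear with linear forcing.
Homogeneous solution: s_h(n) = A·(-4)^n.
Try particular s_p(n) = pn + q. Substituting:
  pn + q = -4(p(n-1) + q) + 7n + 5.
Matching the n-coefficient: p = -4p + 7 ⇒ p = \frac{7}{5}.
Matching constants: q = 4p - 4q + 5 ⇒ q = \frac{53}{25}.
General: s(n) = A·(-4)^n + \frac{7 n}{5} + \frac{53}{25}.
Apply s(0) = 6: A + \frac{53}{25} = 6 ⇒ A = \frac{97}{25}.
So s(n) = \frac{97 \left(-4\right)^{n}}{25} + \frac{7 n}{5} + \frac{53}{25}.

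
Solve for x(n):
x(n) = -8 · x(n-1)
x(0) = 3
Pure geometric recurrence with ratio -8.
By induction x(n) = x(0) · (-8)^n = 3 \left(-8\right)^{n}.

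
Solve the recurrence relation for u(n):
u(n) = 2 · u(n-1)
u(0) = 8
Pure geometric recurrence with ratio 2.
By induction u(n) = u(0) · (2)^n = 8 \cdot 2^{n}.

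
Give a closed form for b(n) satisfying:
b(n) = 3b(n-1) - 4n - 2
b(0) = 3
First-order linear with linear forcing.
Homogeneous solution: b_h(n) = A·(3)^n.
Try particular b_p(n) = pn + q. Substituting:
  pn + q = 3(p(n-1) + q) - 4n - 2.
Matching the n-coefficient: p = 3p - 4 ⇒ p = 2.
Matching constants: q = -3p + 3q - 2 ⇒ q = 4.
General: b(n) = A·(3)^n + 2 n + 4.
Apply b(0) = 3: A + 4 = 3 ⇒ A = -1.
So b(n) = - 3^{n} + 2 n + 4.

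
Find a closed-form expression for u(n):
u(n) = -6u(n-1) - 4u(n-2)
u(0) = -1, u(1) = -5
Characteristic equation: x² + 6x + 4 = 0.
Discriminant Δ = (-6)² + 4·(-4) = 20.
Roots r₁,₂ = (-6 ± √20)/2, so r₁ = -3 + \sqrt{5}, r₂ = -3 - \sqrt{5}.
General solution: u(n) = A·r₁^n + B·r₂^n.
From the initial conditions, A + B = -1 and r₁A + r₂B = -5.
Since r₁ - r₂ = √20: A = (-5 - (-1)r₂)/√20 = - \frac{4 \sqrt{5}}{5} - \frac{1}{2}, and B = -1 - A = - \frac{1}{2} + \frac{4 \sqrt{5}}{5}.
So u(n) = \left(- \frac{4 \sqrt{5}}{5} - \frac{1}{2}\right)\left(-3 + \sqrt{5}\right)^n + \left(- \frac{1}{2} + \frac{4 \sqrt{5}}{5}\right)\left(-3 - \sqrt{5}\right)^n.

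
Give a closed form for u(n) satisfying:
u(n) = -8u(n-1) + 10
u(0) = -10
First-order linear non-homogeneous.
Homogeneous solution: u_h(n) = A·(-8)^n.
Try constant particular solution u_p = K: K = -8K + 10 ⇒ K = \frac{10}{9}.
General: u(n) = A·(-8)^n + \frac{10}{9}.
Apply u(0) = -10: A + \frac{10}{9} = -10 ⇒ A = - \frac{100}{9}.
So u(n) = \frac{10}{9} - \frac{100 \left(-8\right)^{n}}{9}.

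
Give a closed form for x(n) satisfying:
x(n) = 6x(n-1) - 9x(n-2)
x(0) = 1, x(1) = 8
Characteristic equation: x² - 6x + 9 = 0, which is (x - (3))².
Repeated root r = 3.
General solution: x(n) = (A + Bn)·(3)^n.
From x(0) = 1: A = 1.
From x(1) = 8: (A + B)·(3) = 8 ⇒ B = \frac{5}{3}.
So x(n) = \left(\frac{5 n}{3} + 1\right) \cdot (3)^n.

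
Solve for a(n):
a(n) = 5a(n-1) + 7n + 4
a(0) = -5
First-order linear with linear forcing.
Homogeneous solution: a_h(n) = A·(5)^n.
Try particular a_p(n) = pn + q. Substituting:
  pn + q = 5(p(n-1) + q) + 7n + 4.
Matching the n-coefficient: p = 5p + 7 ⇒ p = - \frac{7}{4}.
Matching constants: q = -5p + 5q + 4 ⇒ q = - \frac{51}{16}.
General: a(n) = A·(5)^n - \frac{7 n}{4} - \frac{51}{16}.
Apply a(0) = -5: A - \frac{51}{16} = -5 ⇒ A = - \frac{29}{16}.
So a(n) = - \frac{29 \cdot 5^{n}}{16} - \frac{7 n}{4} - \frac{51}{16}.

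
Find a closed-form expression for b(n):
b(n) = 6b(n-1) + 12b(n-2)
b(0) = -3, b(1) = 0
Characteristic equation: x² - 6x - 12 = 0.
Discriminant Δ = (6)² + 4·(12) = 84.
Roots r₁,₂ = (6 ± √84)/2, so r₁ = 3 + \sqrt{21}, r₂ = 3 - \sqrt{21}.
General solution: b(n) = A·r₁^n + B·r₂^n.
From the initial conditions, A + B = -3 and r₁A + r₂B = 0.
Since r₁ - r₂ = √84: A = (0 - (-3)r₂)/√84 = - \frac{3}{2} + \frac{3 \sqrt{21}}{14}, and B = -3 - A = - \frac{3}{2} - \frac{3 \sqrt{21}}{14}.
So b(n) = \left(- \frac{3}{2} + \frac{3 \sqrt{21}}{14}\right)\left(3 + \sqrt{21}\right)^n + \left(- \frac{3}{2} - \frac{3 \sqrt{21}}{14}\right)\left(3 - \sqrt{21}\right)^n.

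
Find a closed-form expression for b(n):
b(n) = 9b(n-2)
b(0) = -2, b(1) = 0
Characteristic equation: x² - 9 = 0, which factors as (x - (3))(x - (-3)) = 0.
Roots r₁ = 3, r₂ = -3 (distinct).
General solution: b(n) = A·(3)^n + B·(-3)^n.
From b(0) = -2: A + B = -2.
From b(1) = 0: 3A - 3B = 0.
Solving: A = -1, B = -1.
So b(n) = - \left(-3\right)^{n} - 3^{n}.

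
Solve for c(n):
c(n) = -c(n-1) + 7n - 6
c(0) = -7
First-order linear with linear forcing.
Homogeneous solution: c_h(n) = A·(-1)^n.
Try particular c_p(n) = pn + q. Substituting:
  pn + q = -(p(n-1) + q) + 7n - 6.
Matching the n-coefficient: p = -p + 7 ⇒ p = \frac{7}{2}.
Matching constants: q = p - q - 6 ⇒ q = - \frac{5}{4}.
General: c(n) = A·(-1)^n + \frac{7 n}{2} - \frac{5}{4}.
Apply c(0) = -7: A - \frac{5}{4} = -7 ⇒ A = - \frac{23}{4}.
So c(n) = - \frac{23 \left(-1\right)^{n}}{4} + \frac{7 n}{2} - \frac{5}{4}.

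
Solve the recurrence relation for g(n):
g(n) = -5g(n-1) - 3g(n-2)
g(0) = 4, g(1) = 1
Characteristic equation: x² + 5x + 3 = 0.
Discriminant Δ = (-5)² + 4·(-3) = 13.
Roots r₁,₂ = (-5 ± √13)/2, so r₁ = - \frac{5}{2} + \frac{\sqrt{13}}{2}, r₂ = - \frac{5}{2} - \frac{\sqrt{13}}{2}.
General solution: g(n) = A·r₁^n + B·r₂^n.
From the initial conditions, A + B = 4 and r₁A + r₂B = 1.
Since r₁ - r₂ = √13: A = (1 - (4)r₂)/√13 = 2 + \frac{11 \sqrt{13}}{13}, and B = 4 - A = 2 - \frac{11 \sqrt{13}}{13}.
So g(n) = \left(2 + \frac{11 \sqrt{13}}{13}\right)\left(- \frac{5}{2} + \frac{\sqrt{13}}{2}\right)^n + \left(2 - \frac{11 \sqrt{13}}{13}\right)\left(- \frac{5}{2} - \frac{\sqrt{13}}{2}\right)^n.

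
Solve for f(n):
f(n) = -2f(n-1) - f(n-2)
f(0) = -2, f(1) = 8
Characteristic equation: x² + 2x + 1 = 0, which is (x - (-1))².
Repeated root r = -1.
General solution: f(n) = (A + Bn)·(-1)^n.
From f(0) = -2: A = -2.
From f(1) = 8: (A + B)·(-1) = 8 ⇒ B = -6.
So f(n) = \left(- 6 n - 2\right) \cdot (-1)^n.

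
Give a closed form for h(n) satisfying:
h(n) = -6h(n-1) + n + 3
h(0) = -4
First-order linear with linear forcing.
Homogeneous solution: h_h(n) = A·(-6)^n.
Try particular h_p(n) = pn + q. Substituting:
  pn + q = -6(p(n-1) + q) + n + 3.
Matching the n-coefficient: p = -6p + 1 ⇒ p = \frac{1}{7}.
Matching constants: q = 6p - 6q + 3 ⇒ q = \frac{27}{49}.
General: h(n) = A·(-6)^n + \frac{n}{7} + \frac{27}{49}.
Apply h(0) = -4: A + \frac{27}{49} = -4 ⇒ A = - \frac{223}{49}.
So h(n) = - \frac{223 \left(-6\right)^{n}}{49} + \frac{n}{7} + \frac{27}{49}.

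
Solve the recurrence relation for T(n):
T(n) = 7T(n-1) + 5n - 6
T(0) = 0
First-order linear with linear forcing.
Homogeneous solution: T_h(n) = A·(7)^n.
Try particular T_p(n) = pn + q. Substituting:
  pn + q = 7(p(n-1) + q) + 5n - 6.
Matching the n-coefficient: p = 7p + 5 ⇒ p = - \frac{5}{6}.
Matching constants: q = -7p + 7q - 6 ⇒ q = \frac{1}{36}.
General: T(n) = A·(7)^n - \frac{5 n}{6} + \frac{1}{36}.
Apply T(0) = 0: A + \frac{1}{36} = 0 ⇒ A = - \frac{1}{36}.
So T(n) = - \frac{7^{n}}{36} - \frac{5 n}{6} + \frac{1}{36}.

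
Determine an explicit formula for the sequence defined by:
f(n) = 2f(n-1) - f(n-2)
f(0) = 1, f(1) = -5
Characteristic equation: x² - 2x + 1 = 0, which is (x - (1))².
Repeated root r = 1.
General solution: f(n) = (A + Bn)·(1)^n.
From f(0) = 1: A = 1.
From f(1) = -5: (A + B)·(1) = -5 ⇒ B = -6.
So f(n) = \left(1 - 6 n\right) \cdot (1)^n.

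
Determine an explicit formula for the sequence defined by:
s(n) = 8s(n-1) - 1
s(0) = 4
First-order linear non-homogeneous.
Homogeneous solution: s_h(n) = A·(8)^n.
Try constant particular solution s_p = K: K = 8K - 1 ⇒ K = \frac{1}{7}.
General: s(n) = A·(8)^n + \frac{1}{7}.
Apply s(0) = 4: A + \frac{1}{7} = 4 ⇒ A = \frac{27}{7}.
So s(n) = \frac{27 \cdot 8^{n}}{7} + \frac{1}{7}.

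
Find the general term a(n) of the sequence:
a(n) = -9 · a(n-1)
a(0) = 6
Pure geometric recurrence with ratio -9.
By induction a(n) = a(0) · (-9)^n = 6 \left(-9\right)^{n}.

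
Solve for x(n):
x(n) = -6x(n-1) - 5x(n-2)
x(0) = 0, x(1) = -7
Characteristic equation: x² + 6x + 5 = 0, which factors as (x - (-1))(x - (-5)) = 0.
Roots r₁ = -1, r₂ = -5 (distinct).
General solution: x(n) = A·(-1)^n + B·(-5)^n.
From x(0) = 0: A + B = 0.
From x(1) = -7: -A - 5B = -7.
Solving: A = - \frac{7}{4}, B = \frac{7}{4}.
So x(n) = - \frac{7 \left(-1\right)^{n}}{4} + \frac{7 \left(-5\right)^{n}}{4}.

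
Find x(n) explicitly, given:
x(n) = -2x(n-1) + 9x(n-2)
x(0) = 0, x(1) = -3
Characteristic equation: x² + 2x - 9 = 0.
Discriminant Δ = (-2)² + 4·(9) = 40.
Roots r₁,₂ = (-2 ± √40)/2, so r₁ = -1 + \sqrt{10}, r₂ = - \sqrt{10} - 1.
General solution: x(n) = A·r₁^n + B·r₂^n.
From the initial conditions, A + B = 0 and r₁A + r₂B = -3.
Since r₁ - r₂ = √40: A = (-3 - (0)r₂)/√40 = - \frac{3 \sqrt{10}}{20}, and B = 0 - A = \frac{3 \sqrt{10}}{20}.
So x(n) = \left(- \frac{3 \sqrt{10}}{20}\right)\left(-1 + \sqrt{10}\right)^n + \left(\frac{3 \sqrt{10}}{20}\right)\left(- \sqrt{10} - 1\right)^n.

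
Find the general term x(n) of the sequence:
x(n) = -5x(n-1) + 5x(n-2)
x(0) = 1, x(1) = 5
Characteristic equation: x² + 5x - 5 = 0.
Discriminant Δ = (-5)² + 4·(5) = 45.
Roots r₁,₂ = (-5 ± √45)/2, so r₁ = - \frac{5}{2} + \frac{3 \sqrt{5}}{2}, r₂ = - \frac{3 \sqrt{5}}{2} - \frac{5}{2}.
General solution: x(n) = A·r₁^n + B·r₂^n.
From the initial conditions, A + B = 1 and r₁A + r₂B = 5.
Since r₁ - r₂ = √45: A = (5 - (1)r₂)/√45 = \frac{1}{2} + \frac{\sqrt{5}}{2}, and B = 1 - A = \frac{1}{2} - \frac{\sqrt{5}}{2}.
So x(n) = \left(\frac{1}{2} + \frac{\sqrt{5}}{2}\right)\left(- \frac{5}{2} + \frac{3 \sqrt{5}}{2}\right)^n + \left(\frac{1}{2} - \frac{\sqrt{5}}{2}\right)\left(- \frac{3 \sqrt{5}}{2} - \frac{5}{2}\right)^n.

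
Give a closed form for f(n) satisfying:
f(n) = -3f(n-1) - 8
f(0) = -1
First-order linear non-homogeneous.
Homogeneous solution: f_h(n) = A·(-3)^n.
Try constant particular solution f_p = K: K = -3K - 8 ⇒ K = -2.
General: f(n) = A·(-3)^n - 2.
Apply f(0) = -1: A - 2 = -1 ⇒ A = 1.
So f(n) = \left(-3\right)^{n} - 2.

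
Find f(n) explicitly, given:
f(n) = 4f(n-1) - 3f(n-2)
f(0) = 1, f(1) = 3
Characteristic equation: x² - 4x + 3 = 0, which factors as (x - (3))(x - (1)) = 0.
Roots r₁ = 3, r₂ = 1 (distinct).
General solution: f(n) = A·(3)^n + B·(1)^n.
From f(0) = 1: A + B = 1.
From f(1) = 3: 3A + B = 3.
Solving: A = 1, B = 0.
So f(n) = 3^{n}.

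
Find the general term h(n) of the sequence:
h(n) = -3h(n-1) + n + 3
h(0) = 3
First-order linear with linear forcing.
Homogeneous solution: h_h(n) = A·(-3)^n.
Try particular h_p(n) = pn + q. Substituting:
  pn + q = -3(p(n-1) + q) + n + 3.
Matching the n-coefficient: p = -3p + 1 ⇒ p = \frac{1}{4}.
Matching constants: q = 3p - 3q + 3 ⇒ q = \frac{15}{16}.
General: h(n) = A·(-3)^n + \frac{n}{4} + \frac{15}{16}.
Apply h(0) = 3: A + \frac{15}{16} = 3 ⇒ A = \frac{33}{16}.
So h(n) = \frac{33 \left(-3\right)^{n}}{16} + \frac{n}{4} + \frac{15}{16}.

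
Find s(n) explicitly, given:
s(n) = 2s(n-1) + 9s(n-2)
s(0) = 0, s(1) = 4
Characteristic equation: x² - 2x - 9 = 0.
Discriminant Δ = (2)² + 4·(9) = 40.
Roots r₁,₂ = (2 ± √40)/2, so r₁ = 1 + \sqrt{10}, r₂ = 1 - \sqrt{10}.
General solution: s(n) = A·r₁^n + B·r₂^n.
From the initial conditions, A + B = 0 and r₁A + r₂B = 4.
Since r₁ - r₂ = √40: A = (4 - (0)r₂)/√40 = \frac{\sqrt{10}}{5}, and B = 0 - A = - \frac{\sqrt{10}}{5}.
So s(n) = \left(\frac{\sqrt{10}}{5}\right)\left(1 + \sqrt{10}\right)^n + \left(- \frac{\sqrt{10}}{5}\right)\left(1 - \sqrt{10}\right)^n.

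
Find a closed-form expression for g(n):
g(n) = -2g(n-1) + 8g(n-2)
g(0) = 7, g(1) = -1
Characteristic equation: x² + 2x - 8 = 0, which factors as (x - (-4))(x - (2)) = 0.
Roots r₁ = -4, r₂ = 2 (distinct).
General solution: g(n) = A·(-4)^n + B·(2)^n.
From g(0) = 7: A + B = 7.
From g(1) = -1: -4A + 2B = -1.
Solving: A = \frac{5}{2}, B = \frac{9}{2}.
So g(n) = \frac{5 \left(-4\right)^{n}}{2} + \frac{9 \cdot 2^{n}}{2}.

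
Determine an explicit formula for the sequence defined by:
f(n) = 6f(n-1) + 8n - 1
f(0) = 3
First-order linear with linear forcing.
Homogeneous solution: f_h(n) = A·(6)^n.
Try particular f_p(n) = pn + q. Substituting:
  pn + q = 6(p(n-1) + q) + 8n - 1.
Matching the n-coefficient: p = 6p + 8 ⇒ p = - \frac{8}{5}.
Matching constants: q = -6p + 6q - 1 ⇒ q = - \frac{43}{25}.
General: f(n) = A·(6)^n - \frac{8 n}{5} - \frac{43}{25}.
Apply f(0) = 3: A - \frac{43}{25} = 3 ⇒ A = \frac{118}{25}.
So f(n) = \frac{118 \cdot 6^{n}}{25} - \frac{8 n}{5} - \frac{43}{25}.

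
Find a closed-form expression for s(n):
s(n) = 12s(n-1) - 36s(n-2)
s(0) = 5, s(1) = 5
Characteristic equation: x² - 12x + 36 = 0, which is (x - (6))².
Repeated root r = 6.
General solution: s(n) = (A + Bn)·(6)^n.
From s(0) = 5: A = 5.
From s(1) = 5: (A + B)·(6) = 5 ⇒ B = - \frac{25}{6}.
So s(n) = \left(5 - \frac{25 n}{6}\right) \cdot (6)^n.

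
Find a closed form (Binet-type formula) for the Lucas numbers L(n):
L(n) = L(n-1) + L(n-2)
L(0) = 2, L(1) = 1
This is the Lucas sequence.
Characteristic equation: x² - x - 1 = 0; roots r₁ = \frac{1}{2} + \frac{\sqrt{5}}{2}, r₂ = \frac{1}{2} - \frac{\sqrt{5}}{2}.
General: L(n) = A·r₁^n + B·r₂^n. Solving with L(0)=2, L(1)=1 gives A = 1, B = 1.
So L(n) = 2^{- n} \left(\left(1 - \sqrt{5}\right)^{n} + \left(1 + \sqrt{5}\right)^{n}\right).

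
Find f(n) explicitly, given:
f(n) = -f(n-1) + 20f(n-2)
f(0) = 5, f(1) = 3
Characteristic equation: x² + x - 20 = 0, which factors as (x - (4))(x - (-5)) = 0.
Roots r₁ = 4, r₂ = -5 (distinct).
General solution: f(n) = A·(4)^n + B·(-5)^n.
From f(0) = 5: A + B = 5.
From f(1) = 3: 4A - 5B = 3.
Solving: A = \frac{28}{9}, B = \frac{17}{9}.
So f(n) = \frac{17 \left(-5\right)^{n}}{9} + \frac{28 \cdot 4^{n}}{9}.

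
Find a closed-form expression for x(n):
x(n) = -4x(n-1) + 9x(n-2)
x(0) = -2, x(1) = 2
Characteristic equation: x² + 4x - 9 = 0.
Discriminant Δ = (-4)² + 4·(9) = 52.
Roots r₁,₂ = (-4 ± √52)/2, so r₁ = -2 + \sqrt{13}, r₂ = - \sqrt{13} - 2.
General solution: x(n) = A·r₁^n + B·r₂^n.
From the initial conditions, A + B = -2 and r₁A + r₂B = 2.
Since r₁ - r₂ = √52: A = (2 - (-2)r₂)/√52 = -1 - \frac{\sqrt{13}}{13}, and B = -2 - A = -1 + \frac{\sqrt{13}}{13}.
So x(n) = \left(-1 - \frac{\sqrt{13}}{13}\right)\left(-2 + \sqrt{13}\right)^n + \left(-1 + \frac{\sqrt{13}}{13}\right)\left(- \sqrt{13} - 2\right)^n.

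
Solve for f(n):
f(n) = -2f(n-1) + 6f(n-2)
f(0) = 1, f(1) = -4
Characteristic equation: x² + 2x - 6 = 0.
Discriminant Δ = (-2)² + 4·(6) = 28.
Roots r₁,₂ = (-2 ± √28)/2, so r₁ = -1 + \sqrt{7}, r₂ = - \sqrt{7} - 1.
General solution: f(n) = A·r₁^n + B·r₂^n.
From the initial conditions, A + B = 1 and r₁A + r₂B = -4.
Since r₁ - r₂ = √28: A = (-4 - (1)r₂)/√28 = \frac{1}{2} - \frac{3 \sqrt{7}}{14}, and B = 1 - A = \frac{1}{2} + \frac{3 \sqrt{7}}{14}.
So f(n) = \left(\frac{1}{2} - \frac{3 \sqrt{7}}{14}\right)\left(-1 + \sqrt{7}\right)^n + \left(\frac{1}{2} + \frac{3 \sqrt{7}}{14}\right)\left(- \sqrt{7} - 1\right)^n.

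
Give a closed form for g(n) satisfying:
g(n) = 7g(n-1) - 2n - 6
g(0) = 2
First-order linear with linear forcing.
Homogeneous solution: g_h(n) = A·(7)^n.
Try particular g_p(n) = pn + q. Substituting:
  pn + q = 7(p(n-1) + q) - 2n - 6.
Matching the n-coefficient: p = 7p - 2 ⇒ p = \frac{1}{3}.
Matching constants: q = -7p + 7q - 6 ⇒ q = \frac{25}{18}.
General: g(n) = A·(7)^n + \frac{n}{3} + \frac{25}{18}.
Apply g(0) = 2: A + \frac{25}{18} = 2 ⇒ A = \frac{11}{18}.
So g(n) = \frac{11 \cdot 7^{n}}{18} + \frac{n}{3} + \frac{25}{18}.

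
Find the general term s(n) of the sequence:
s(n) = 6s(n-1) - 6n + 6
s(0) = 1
First-order linear with linear forcing.
Homogeneous solution: s_h(n) = A·(6)^n.
Try particular s_p(n) = pn + q. Substituting:
  pn + q = 6(p(n-1) + q) - 6n + 6.
Matching the n-coefficient: p = 6p - 6 ⇒ p = \frac{6}{5}.
Matching constants: q = -6p + 6q + 6 ⇒ q = \frac{6}{25}.
General: s(n) = A·(6)^n + \frac{6 n}{5} + \frac{6}{25}.
Apply s(0) = 1: A + \frac{6}{25} = 1 ⇒ A = \frac{19}{25}.
So s(n) = \frac{19 \cdot 6^{n}}{25} + \frac{6 n}{5} + \frac{6}{25}.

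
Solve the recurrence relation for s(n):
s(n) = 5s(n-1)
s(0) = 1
This is a homogeneous first-order recurrence with ratio 5.
By induction s(n) = s(0) · (5)^n = 5^{n}.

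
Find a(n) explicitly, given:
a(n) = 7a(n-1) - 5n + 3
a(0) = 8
First-order linear with linear forcing.
Homogeneous solution: a_h(n) = A·(7)^n.
Try particular a_p(n) = pn + q. Substituting:
  pn + q = 7(p(n-1) + q) - 5n + 3.
Matching the n-coefficient: p = 7p - 5 ⇒ p = \frac{5}{6}.
Matching constants: q = -7p + 7q + 3 ⇒ q = \frac{17}{36}.
General: a(n) = A·(7)^n + \frac{5 n}{6} + \frac{17}{36}.
Apply a(0) = 8: A + \frac{17}{36} = 8 ⇒ A = \frac{271}{36}.
So a(n) = \frac{271 \cdot 7^{n}}{36} + \frac{5 n}{6} + \frac{17}{36}.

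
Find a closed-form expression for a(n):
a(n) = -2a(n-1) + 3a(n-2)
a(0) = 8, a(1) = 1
Characteristic equation: x² + 2x - 3 = 0, which factors as (x - (-3))(x - (1)) = 0.
Roots r₁ = -3, r₂ = 1 (distinct).
General solution: a(n) = A·(-3)^n + B·(1)^n.
From a(0) = 8: A + B = 8.
From a(1) = 1: -3A + B = 1.
Solving: A = \frac{7}{4}, B = \frac{25}{4}.
So a(n) = \frac{7 \left(-3\right)^{n}}{4} + \frac{25}{4}.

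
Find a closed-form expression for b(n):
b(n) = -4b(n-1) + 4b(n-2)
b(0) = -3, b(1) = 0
Characteristic equation: x² + 4x - 4 = 0.
Discriminant Δ = (-4)² + 4·(4) = 32.
Roots r₁,₂ = (-4 ± √32)/2, so r₁ = -2 + 2 \sqrt{2}, r₂ = - 2 \sqrt{2} - 2.
General solution: b(n) = A·r₁^n + B·r₂^n.
From the initial conditions, A + B = -3 and r₁A + r₂B = 0.
Since r₁ - r₂ = √32: A = (0 - (-3)r₂)/√32 = - \frac{3}{2} - \frac{3 \sqrt{2}}{4}, and B = -3 - A = - \frac{3}{2} + \frac{3 \sqrt{2}}{4}.
So b(n) = \left(- \frac{3}{2} - \frac{3 \sqrt{2}}{4}\right)\left(-2 + 2 \sqrt{2}\right)^n + \left(- \frac{3}{2} + \frac{3 \sqrt{2}}{4}\right)\left(- 2 \sqrt{2} - 2\right)^n.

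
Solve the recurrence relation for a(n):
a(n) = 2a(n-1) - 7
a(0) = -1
First-order linear non-homogeneous.
Homogeneous solution: a_h(n) = A·(2)^n.
Try constant particular solution a_p = K: K = 2K - 7 ⇒ K = 7.
General: a(n) = A·(2)^n + 7.
Apply a(0) = -1: A + 7 = -1 ⇒ A = -8.
So a(n) = 7 - 8 \cdot 2^{n}.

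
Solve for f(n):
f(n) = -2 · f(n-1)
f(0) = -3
Pure geometric recurrence with ratio -2.
By induction f(n) = f(0) · (-2)^n = - 3 \left(-2\right)^{n}.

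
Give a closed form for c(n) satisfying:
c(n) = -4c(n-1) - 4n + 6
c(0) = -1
First-order linear with linear forcing.
Homogeneous solution: c_h(n) = A·(-4)^n.
Try particular c_p(n) = pn + q. Substituting:
  pn + q = -4(p(n-1) + q) - 4n + 6.
Matching the n-coefficient: p = -4p - 4 ⇒ p = - \frac{4}{5}.
Matching constants: q = 4p - 4q + 6 ⇒ q = \frac{14}{25}.
General: c(n) = A·(-4)^n - \frac{4 n}{5} + \frac{14}{25}.
Apply c(0) = -1: A + \frac{14}{25} = -1 ⇒ A = - \frac{39}{25}.
So c(n) = - \frac{39 \left(-4\right)^{n}}{25} - \frac{4 n}{5} + \frac{14}{25}.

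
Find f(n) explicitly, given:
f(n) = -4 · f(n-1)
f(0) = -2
Pure geometric recurrence with ratio -4.
By induction f(n) = f(0) · (-4)^n = - 2 \left(-4\right)^{n}.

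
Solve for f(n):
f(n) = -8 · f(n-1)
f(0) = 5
Pure geometric recurrence with ratio -8.
By induction f(n) = f(0) · (-8)^n = 5 \left(-8\right)^{n}.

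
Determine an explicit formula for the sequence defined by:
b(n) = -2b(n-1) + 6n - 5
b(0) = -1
First-order linear with linear forcing.
Homogeneous solution: b_h(n) = A·(-2)^n.
Try particular b_p(n) = pn + q. Substituting:
  pn + q = -2(p(n-1) + q) + 6n - 5.
Matching the n-coefficient: p = -2p + 6 ⇒ p = 2.
Matching constants: q = 2p - 2q - 5 ⇒ q = - \frac{1}{3}.
General: b(n) = A·(-2)^n + 2 n - \frac{1}{3}.
Apply b(0) = -1: A - \frac{1}{3} = -1 ⇒ A = - \frac{2}{3}.
So b(n) = - \frac{2 \left(-2\right)^{n}}{3} + 2 n - \frac{1}{3}.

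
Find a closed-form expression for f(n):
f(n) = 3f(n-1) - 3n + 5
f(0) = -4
First-order linear with linear forcing.
Homogeneous solution: f_h(n) = A·(3)^n.
Try particular f_p(n) = pn + q. Substituting:
  pn + q = 3(p(n-1) + q) - 3n + 5.
Matching the n-coefficient: p = 3p - 3 ⇒ p = \frac{3}{2}.
Matching constants: q = -3p + 3q + 5 ⇒ q = - \frac{1}{4}.
General: f(n) = A·(3)^n + \frac{3 n}{2} - \frac{1}{4}.
Apply f(0) = -4: A - \frac{1}{4} = -4 ⇒ A = - \frac{15}{4}.
So f(n) = - \frac{15 \cdot 3^{n}}{4} + \frac{3 n}{2} - \frac{1}{4}.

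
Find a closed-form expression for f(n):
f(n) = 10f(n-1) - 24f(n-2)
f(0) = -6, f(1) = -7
Characteristic equation: x² - 10x + 24 = 0, which factors as (x - (4))(x - (6)) = 0.
Roots r₁ = 4, r₂ = 6 (distinct).
General solution: f(n) = A·(4)^n + B·(6)^n.
From f(0) = -6: A + B = -6.
From f(1) = -7: 4A + 6B = -7.
Solving: A = - \frac{29}{2}, B = \frac{17}{2}.
So f(n) = - \frac{29 \cdot 4^{n}}{2} + \frac{17 \cdot 6^{n}}{2}.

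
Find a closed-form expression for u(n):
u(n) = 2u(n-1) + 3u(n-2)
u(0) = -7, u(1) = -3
Characteristic equation: x² - 2x - 3 = 0, which factors as (x - (3))(x - (-1)) = 0.
Roots r₁ = 3, r₂ = -1 (distinct).
General solution: u(n) = A·(3)^n + B·(-1)^n.
From u(0) = -7: A + B = -7.
From u(1) = -3: 3A - B = -3.
Solving: A = - \frac{5}{2}, B = - \frac{9}{2}.
So u(n) = - \frac{9 \left(-1\right)^{n}}{2} - \frac{5 \cdot 3^{n}}{2}.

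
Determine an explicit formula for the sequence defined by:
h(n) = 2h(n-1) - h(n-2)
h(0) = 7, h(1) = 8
Characteristic equation: x² - 2x + 1 = 0, which is (x - (1))².
Repeated root r = 1.
General solution: h(n) = (A + Bn)·(1)^n.
From h(0) = 7: A = 7.
From h(1) = 8: (A + B)·(1) = 8 ⇒ B = 1.
So h(n) = \left(n + 7\right) \cdot (1)^n.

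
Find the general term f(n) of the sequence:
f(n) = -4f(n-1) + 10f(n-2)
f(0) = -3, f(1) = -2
Characteristic equation: x² + 4x - 10 = 0.
Discriminant Δ = (-4)² + 4·(10) = 56.
Roots r₁,₂ = (-4 ± √56)/2, so r₁ = -2 + \sqrt{14}, r₂ = - \sqrt{14} - 2.
General solution: f(n) = A·r₁^n + B·r₂^n.
From the initial conditions, A + B = -3 and r₁A + r₂B = -2.
Since r₁ - r₂ = √56: A = (-2 - (-3)r₂)/√56 = - \frac{3}{2} - \frac{2 \sqrt{14}}{7}, and B = -3 - A = - \frac{3}{2} + \frac{2 \sqrt{14}}{7}.
So f(n) = \left(- \frac{3}{2} - \frac{2 \sqrt{14}}{7}\right)\left(-2 + \sqrt{14}\right)^n + \left(- \frac{3}{2} + \frac{2 \sqrt{14}}{7}\right)\left(- \sqrt{14} - 2\right)^n.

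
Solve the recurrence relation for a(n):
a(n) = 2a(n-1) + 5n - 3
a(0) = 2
First-order linear with linear forcing.
Homogeneous solution: a_h(n) = A·(2)^n.
Try particular a_p(n) = pn + q. Substituting:
  pn + q = 2(p(n-1) + q) + 5n - 3.
Matching the n-coefficient: p = 2p + 5 ⇒ p = -5.
Matching constants: q = -2p + 2q - 3 ⇒ q = -7.
General: a(n) = A·(2)^n - 5 n - 7.
Apply a(0) = 2: A - 7 = 2 ⇒ A = 9.
So a(n) = 9 \cdot 2^{n} - 5 n - 7.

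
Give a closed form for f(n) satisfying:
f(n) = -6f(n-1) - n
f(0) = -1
First-order linear with linear forcing.
Homogeneous solution: f_h(n) = A·(-6)^n.
Try particular f_p(n) = pn + q. Substituting:
  pn + q = -6(p(n-1) + q) - n.
Matching the n-coefficient: p = -6p - 1 ⇒ p = - \frac{1}{7}.
Matching constants: q = 6p - 6q ⇒ q = - \frac{6}{49}.
General: f(n) = A·(-6)^n - \frac{n}{7} - \frac{6}{49}.
Apply f(0) = -1: A - \frac{6}{49} = -1 ⇒ A = - \frac{43}{49}.
So f(n) = - \frac{43 \left(-6\right)^{n}}{49} - \frac{n}{7} - \frac{6}{49}.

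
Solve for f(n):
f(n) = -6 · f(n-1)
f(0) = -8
Pure geometric recurrence with ratio -6.
By induction f(n) = f(0) · (-6)^n = - 8 \left(-6\right)^{n}.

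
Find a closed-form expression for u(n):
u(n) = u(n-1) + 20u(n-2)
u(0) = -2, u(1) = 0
Characteristic equation: x² - x - 20 = 0, which factors as (x - (5))(x - (-4)) = 0.
Roots r₁ = 5, r₂ = -4 (distinct).
General solution: u(n) = A·(5)^n + B·(-4)^n.
From u(0) = -2: A + B = -2.
From u(1) = 0: 5A - 4B = 0.
Solving: A = - \frac{8}{9}, B = - \frac{10}{9}.
So u(n) = - \frac{10 \left(-4\right)^{n}}{9} - \frac{8 \cdot 5^{n}}{9}.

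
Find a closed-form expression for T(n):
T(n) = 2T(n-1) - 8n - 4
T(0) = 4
First-order linear with linear forcing.
Homogeneous solution: T_h(n) = A·(2)^n.
Try particular T_p(n) = pn + q. Substituting:
  pn + q = 2(p(n-1) + q) - 8n - 4.
Matching the n-coefficient: p = 2p - 8 ⇒ p = 8.
Matching constants: q = -2p + 2q - 4 ⇒ q = 20.
General: T(n) = A·(2)^n + 8 n + 20.
Apply T(0) = 4: A + 20 = 4 ⇒ A = -16.
So T(n) = - 16 \cdot 2^{n} + 8 n + 20.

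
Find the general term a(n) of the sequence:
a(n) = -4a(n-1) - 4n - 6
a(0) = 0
First-order linear with linear forcing.
Homogeneous solution: a_h(n) = A·(-4)^n.
Try particular a_p(n) = pn + q. Substituting:
  pn + q = -4(p(n-1) + q) - 4n - 6.
Matching the n-coefficient: p = -4p - 4 ⇒ p = - \frac{4}{5}.
Matching constants: q = 4p - 4q - 6 ⇒ q = - \frac{46}{25}.
General: a(n) = A·(-4)^n - \frac{4 n}{5} - \frac{46}{25}.
Apply a(0) = 0: A - \frac{46}{25} = 0 ⇒ A = \frac{46}{25}.
So a(n) = \frac{46 \left(-4\right)^{n}}{25} - \frac{4 n}{5} - \frac{46}{25}.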